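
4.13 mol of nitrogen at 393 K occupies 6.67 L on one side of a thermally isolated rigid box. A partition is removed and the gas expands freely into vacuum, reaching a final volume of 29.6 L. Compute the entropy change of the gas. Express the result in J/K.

ΔS_gas = 51.2 J/K

For an ideal gas in free expansion Q = 0 and W = 0, so T is unchanged.
Entropy is a state function; using a reversible isothermal path, ΔS_gas = nR ln(V₂/V₁) = 4.13 × 8.314 × ln(29.6/6.67) = 51.2 J/K.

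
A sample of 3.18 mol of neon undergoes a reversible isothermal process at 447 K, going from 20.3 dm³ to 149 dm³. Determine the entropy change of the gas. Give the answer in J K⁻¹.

ΔS_gas = 52.7 J/K

For an isothermal ideal gas ΔS_gas = nR ln(V₂/V₁) = 3.18 × 8.314 × ln(149/20.3) = 52.7 J/K.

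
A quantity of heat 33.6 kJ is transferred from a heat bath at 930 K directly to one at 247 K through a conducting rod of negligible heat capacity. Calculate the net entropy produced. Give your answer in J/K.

ΔS_total = 99.9 J/K

ΔS_hot = −Q/T_H = −33600/930 = -36.13 J/K and ΔS_cold = +Q/T_C = 33600/247 = 136 J/K.
ΔS_total = -36.13 + 136 = 99.9 J/K, positive as the second law requires.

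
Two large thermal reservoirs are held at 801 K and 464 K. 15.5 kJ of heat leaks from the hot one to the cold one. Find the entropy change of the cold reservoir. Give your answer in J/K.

The cold reservoir gains heat Q, so ΔS_cold = +Q/T_C = 15500/464 = 33.4 J/K.

ΔS_cold = 33.4 J/K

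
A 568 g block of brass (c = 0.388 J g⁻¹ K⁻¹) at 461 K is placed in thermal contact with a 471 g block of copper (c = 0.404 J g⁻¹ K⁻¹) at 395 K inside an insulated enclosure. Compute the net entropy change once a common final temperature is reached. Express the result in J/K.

Energy balance: T_f = (m₁c₁T₁ + m₂c₂T₂)/(m₁c₁ + m₂c₂) = 430.42 K.
ΔS₁ = m₁c₁ ln(T_f/T₁) = 220.384 × ln(430.42/461) = -15.13 J/K.
ΔS₂ = m₂c₂ ln(T_f/T₂) = 190.284 × ln(430.42/395) = 16.34 J/K.
ΔS_total = -15.13 + 16.34 = 1.21 J/K.

ΔS_total = 1.21 J/K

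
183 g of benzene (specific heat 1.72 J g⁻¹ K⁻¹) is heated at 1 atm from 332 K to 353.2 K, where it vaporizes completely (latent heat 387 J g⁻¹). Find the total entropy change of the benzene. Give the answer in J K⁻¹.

ΔS = 220 J/K

Warming step: ΔS₁ = m c ln(T_tr/T_i) = 183 × 1.72 × ln(353.2/332) = 19.48 J/K.
Phase change: ΔS₂ = +mL/T_tr = 183 × 387 / 353.2 = 200.5 J/K.
ΔS_total = (19.48) + (200.5) = 220 J/K.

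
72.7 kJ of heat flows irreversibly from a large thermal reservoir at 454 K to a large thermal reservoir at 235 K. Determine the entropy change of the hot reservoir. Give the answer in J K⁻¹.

ΔS_hot = -160 J/K

The hot reservoir loses heat Q, so ΔS_hot = −Q/T_H = −72700/454 = -160 J/K.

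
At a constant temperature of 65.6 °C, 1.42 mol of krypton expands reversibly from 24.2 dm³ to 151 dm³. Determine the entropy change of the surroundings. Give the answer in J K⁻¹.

For an isothermal ideal gas ΔS_gas = nR ln(V₂/V₁) = 1.42 × 8.314 × ln(151/24.2) = 21.6 J/K.
The process is reversible, so ΔS_surr = −ΔS_gas = -21.6 J/K and ΔS_universe = 0.

ΔS_surr = -21.6 J/K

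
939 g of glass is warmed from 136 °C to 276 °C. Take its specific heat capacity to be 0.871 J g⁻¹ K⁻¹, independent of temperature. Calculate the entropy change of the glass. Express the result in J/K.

ΔS = 241 J/K

In kelvin: T₁ = 409.15 K, T₂ = 549.15 K. ΔS = ∫dQ_rev/T = m c ln(T₂/T₁) = 939 × 0.871 × ln(549.15/409.15) = 241 J/K.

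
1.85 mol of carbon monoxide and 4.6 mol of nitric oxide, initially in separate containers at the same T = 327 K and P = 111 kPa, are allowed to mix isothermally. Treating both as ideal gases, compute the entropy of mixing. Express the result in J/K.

Mole fractions: x_A = 1.85/6.45 = 0.287, x_B = 0.713.
ΔS_mix = −R(n_A ln x_A + n_B ln x_B) = −8.314 × (1.85 ln 0.287 + 4.6 ln 0.713) = 32.1 J/K.

ΔS_mix = 32.1 J/K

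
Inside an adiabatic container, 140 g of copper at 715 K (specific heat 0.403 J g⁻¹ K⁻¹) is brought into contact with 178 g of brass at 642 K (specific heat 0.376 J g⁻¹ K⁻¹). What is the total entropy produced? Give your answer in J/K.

ΔS_total = 0.178 J/K

Energy balance: T_f = (m₁c₁T₁ + m₂c₂T₂)/(m₁c₁ + m₂c₂) = 675.39 K.
ΔS₁ = m₁c₁ ln(T_f/T₁) = 56.42 × ln(675.39/715) = -3.215 J/K.
ΔS₂ = m₂c₂ ln(T_f/T₂) = 66.928 × ln(675.39/642) = 3.393 J/K.
ΔS_total = -3.215 + 3.393 = 0.178 J/K.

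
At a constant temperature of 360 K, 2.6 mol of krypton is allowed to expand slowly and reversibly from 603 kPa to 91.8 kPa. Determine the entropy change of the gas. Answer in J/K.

For an isothermal ideal gas ΔS_gas = nR ln(P₁/P₂) = 2.6 × 8.314 × ln(603/91.8) = 40.7 J/K.

ΔS_gas = 40.7 J/K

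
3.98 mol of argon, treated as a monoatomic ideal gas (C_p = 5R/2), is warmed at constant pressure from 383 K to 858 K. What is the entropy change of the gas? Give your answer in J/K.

At constant pressure, ΔS = nC_p ln(T₂/T₁) with C_p = 5R/2 = 20.79 J mol⁻¹ K⁻¹.
ΔS = 3.98 × 20.79 × ln(858/383) = 66.7 J/K.

ΔS = 66.7 J/K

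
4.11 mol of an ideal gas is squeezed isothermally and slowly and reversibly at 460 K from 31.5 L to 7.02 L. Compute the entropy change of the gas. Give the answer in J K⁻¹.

For an isothermal ideal gas ΔS_gas = nR ln(V₂/V₁) = 4.11 × 8.314 × ln(7.02/31.5) = -51.3 J/K.

ΔS_gas = -51.3 J/K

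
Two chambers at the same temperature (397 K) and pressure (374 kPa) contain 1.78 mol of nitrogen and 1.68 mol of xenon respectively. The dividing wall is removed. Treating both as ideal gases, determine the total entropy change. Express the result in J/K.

ΔS_mix = 19.9 J/K

Mole fractions: x_A = 1.78/3.46 = 0.514, x_B = 0.486.
ΔS_mix = −R(n_A ln x_A + n_B ln x_B) = −8.314 × (1.78 ln 0.514 + 1.68 ln 0.486) = 19.9 J/K.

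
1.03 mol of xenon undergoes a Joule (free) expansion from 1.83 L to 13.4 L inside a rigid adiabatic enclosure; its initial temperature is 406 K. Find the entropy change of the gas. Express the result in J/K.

No heat is exchanged and no work is done, so the ideal-gas temperature stays constant.
Entropy is a state function; using a reversible isothermal path, ΔS_gas = nR ln(V₂/V₁) = 1.03 × 8.314 × ln(13.4/1.83) = 17 J/K.

ΔS_gas = 17 J/K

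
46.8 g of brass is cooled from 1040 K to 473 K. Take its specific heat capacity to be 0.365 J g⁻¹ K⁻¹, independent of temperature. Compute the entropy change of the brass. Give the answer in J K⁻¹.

ΔS = ∫dQ_rev/T = m c ln(T₂/T₁) = 46.8 × 0.365 × ln(473/1040) = -13.5 J/K.

ΔS = -13.5 J/K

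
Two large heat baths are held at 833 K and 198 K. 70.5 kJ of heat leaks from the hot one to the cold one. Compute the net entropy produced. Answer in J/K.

ΔS_total = 271 J/K

ΔS_hot = −Q/T_H = −70500/833 = -84.63 J/K and ΔS_cold = +Q/T_C = 70500/198 = 356.1 J/K.
ΔS_total = -84.63 + 356.1 = 271 J/K, positive as the second law requires.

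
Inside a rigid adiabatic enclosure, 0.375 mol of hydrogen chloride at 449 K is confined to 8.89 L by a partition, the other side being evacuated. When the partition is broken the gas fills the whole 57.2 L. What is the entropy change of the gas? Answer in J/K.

ΔS_gas = 5.8 J/K

No heat is exchanged and no work is done, so the ideal-gas temperature stays constant.
Entropy is a state function; using a reversible isothermal path, ΔS_gas = nR ln(V₂/V₁) = 0.375 × 8.314 × ln(57.2/8.89) = 5.8 J/K.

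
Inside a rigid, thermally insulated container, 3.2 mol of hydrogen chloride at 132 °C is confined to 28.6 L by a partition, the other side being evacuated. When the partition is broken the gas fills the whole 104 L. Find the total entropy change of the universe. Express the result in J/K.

ΔS_universe = 34.3 J/K

No heat is exchanged and no work is done, so the ideal-gas temperature stays constant.
Entropy is a state function; using a reversible isothermal path, ΔS_gas = nR ln(V₂/V₁) = 3.2 × 8.314 × ln(104/28.6) = 34.3 J/K.
The insulated surroundings exchange no heat, so ΔS_surr = 0 and ΔS_universe = ΔS_gas.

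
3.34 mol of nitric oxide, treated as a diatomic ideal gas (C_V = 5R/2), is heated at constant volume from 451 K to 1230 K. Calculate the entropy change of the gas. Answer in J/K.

At constant volume, ΔS = nC_V ln(T₂/T₁) with C_V = 5R/2 = 20.79 J mol⁻¹ K⁻¹.
ΔS = 3.34 × 20.79 × ln(1230/451) = 69.7 J/K.

ΔS = 69.7 J/K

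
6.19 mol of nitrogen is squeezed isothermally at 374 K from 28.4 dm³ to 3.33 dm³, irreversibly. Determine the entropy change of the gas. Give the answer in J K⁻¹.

ΔS_gas = -110 J/K

Entropy is a state function, so ΔS_gas depends only on the end states.
For an isothermal ideal gas ΔS_gas = nR ln(V₂/V₁) = 6.19 × 8.314 × ln(3.33/28.4) = -110 J/K.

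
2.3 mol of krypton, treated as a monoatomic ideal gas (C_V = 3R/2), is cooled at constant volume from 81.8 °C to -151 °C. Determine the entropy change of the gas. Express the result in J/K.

In kelvin: T₁ = 354.95 K, T₂ = 122.15 K. At constant volume, ΔS = nC_V ln(T₂/T₁) with C_V = 3R/2 = 12.47 J mol⁻¹ K⁻¹.
ΔS = 2.3 × 12.47 × ln(122.15/354.95) = -30.6 J/K.

ΔS = -30.6 J/K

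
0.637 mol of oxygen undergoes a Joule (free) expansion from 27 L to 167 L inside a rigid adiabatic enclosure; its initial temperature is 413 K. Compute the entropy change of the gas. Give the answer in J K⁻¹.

ΔS_gas = 9.65 J/K

No heat is exchanged and no work is done, so the ideal-gas temperature stays constant.
Entropy is a state function; using a reversible isothermal path, ΔS_gas = nR ln(V₂/V₁) = 0.637 × 8.314 × ln(167/27) = 9.65 J/K.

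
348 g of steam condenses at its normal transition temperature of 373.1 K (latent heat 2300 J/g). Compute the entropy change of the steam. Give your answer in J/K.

Heat released by the substance: Q = −mL = −348 × 2300 = −800400 J.
At constant T, ΔS = Q_rev/T = −800400 / 373.1 = -2150 J/K.

ΔS = -2150 J/K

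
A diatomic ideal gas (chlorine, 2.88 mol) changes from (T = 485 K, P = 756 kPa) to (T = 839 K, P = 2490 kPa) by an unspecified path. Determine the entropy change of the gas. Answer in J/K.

ΔS = nC_p ln(T₂/T₁) − nR ln(P₂/P₁), with C_p = 7R/2 = 29.1 J mol⁻¹ K⁻¹ for a diatomic ideal gas.
ΔS = 2.88 × [29.1 × ln(839/485) − 8.314 × ln(2490/756)] = 17.4 J/K.

ΔS = 17.4 J/K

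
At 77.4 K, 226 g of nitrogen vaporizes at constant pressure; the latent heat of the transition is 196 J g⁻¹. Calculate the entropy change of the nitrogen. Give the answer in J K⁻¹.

Heat absorbed by the substance: Q = mL = 226 × 196 = 44296 J.
At constant T, ΔS = Q_rev/T = 44296 / 77.4 = 572 J/K.

ΔS = 572 J/K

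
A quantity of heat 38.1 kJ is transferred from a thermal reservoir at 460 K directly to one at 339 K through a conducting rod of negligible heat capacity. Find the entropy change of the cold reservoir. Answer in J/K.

ΔS_cold = 112 J/K

The cold reservoir gains heat Q, so ΔS_cold = +Q/T_C = 38100/339 = 112 J/K.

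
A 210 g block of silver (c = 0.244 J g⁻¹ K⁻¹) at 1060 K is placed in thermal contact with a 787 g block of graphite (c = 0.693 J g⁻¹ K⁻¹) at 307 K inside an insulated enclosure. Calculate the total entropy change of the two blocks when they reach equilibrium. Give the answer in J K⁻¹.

ΔS_total = 50.6 J/K

Energy balance: T_f = (m₁c₁T₁ + m₂c₂T₂)/(m₁c₁ + m₂c₂) = 371.67 K.
ΔS₁ = m₁c₁ ln(T_f/T₁) = 51.24 × ln(371.67/1060) = -53.7 J/K.
ΔS₂ = m₂c₂ ln(T_f/T₂) = 545.391 × ln(371.67/307) = 104.3 J/K.
ΔS_total = -53.7 + 104.3 = 50.6 J/K.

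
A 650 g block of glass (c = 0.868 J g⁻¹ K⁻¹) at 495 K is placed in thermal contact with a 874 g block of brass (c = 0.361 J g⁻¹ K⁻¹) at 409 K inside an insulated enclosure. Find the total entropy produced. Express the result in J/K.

ΔS_total = 3.61 J/K

Energy balance: T_f = (m₁c₁T₁ + m₂c₂T₂)/(m₁c₁ + m₂c₂) = 464.16 K.
ΔS₁ = m₁c₁ ln(T_f/T₁) = 564.2 × ln(464.16/495) = -36.3 J/K.
ΔS₂ = m₂c₂ ln(T_f/T₂) = 315.514 × ln(464.16/409) = 39.91 J/K.
ΔS_total = -36.3 + 39.91 = 3.61 J/K.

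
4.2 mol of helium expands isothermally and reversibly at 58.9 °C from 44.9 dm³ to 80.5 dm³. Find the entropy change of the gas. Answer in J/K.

For an isothermal ideal gas ΔS_gas = nR ln(V₂/V₁) = 4.2 × 8.314 × ln(80.5/44.9) = 20.4 J/K.

ΔS_gas = 20.4 J/K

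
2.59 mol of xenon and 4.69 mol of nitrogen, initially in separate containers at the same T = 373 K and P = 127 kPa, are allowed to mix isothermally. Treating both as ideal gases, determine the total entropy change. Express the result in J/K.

ΔS_mix = 39.4 J/K

Mole fractions: x_A = 2.59/7.28 = 0.356, x_B = 0.644.
ΔS_mix = −R(n_A ln x_A + n_B ln x_B) = −8.314 × (2.59 ln 0.356 + 4.69 ln 0.644) = 39.4 J/K.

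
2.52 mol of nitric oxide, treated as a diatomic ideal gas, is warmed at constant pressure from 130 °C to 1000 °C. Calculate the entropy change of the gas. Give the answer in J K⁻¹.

In kelvin: T₁ = 403.15 K, T₂ = 1273.15 K. At constant pressure, ΔS = nC_p ln(T₂/T₁) with C_p = 7R/2 = 29.1 J mol⁻¹ K⁻¹.
ΔS = 2.52 × 29.1 × ln(1273.15/403.15) = 84.3 J/K.

ΔS = 84.3 J/K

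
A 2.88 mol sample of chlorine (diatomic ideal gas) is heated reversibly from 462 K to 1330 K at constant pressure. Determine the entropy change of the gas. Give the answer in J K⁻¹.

ΔS = 88.6 J/K

At constant pressure, ΔS = nC_p ln(T₂/T₁) with C_p = 7R/2 = 29.1 J mol⁻¹ K⁻¹.
ΔS = 2.88 × 29.1 × ln(1330/462) = 88.6 J/K.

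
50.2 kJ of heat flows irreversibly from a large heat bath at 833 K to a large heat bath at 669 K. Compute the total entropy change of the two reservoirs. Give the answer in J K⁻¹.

ΔS_total = 14.8 J/K

ΔS_hot = −Q/T_H = −50200/833 = -60.26 J/K and ΔS_cold = +Q/T_C = 50200/669 = 75.04 J/K.
ΔS_total = -60.26 + 75.04 = 14.8 J/K, positive as the second law requires.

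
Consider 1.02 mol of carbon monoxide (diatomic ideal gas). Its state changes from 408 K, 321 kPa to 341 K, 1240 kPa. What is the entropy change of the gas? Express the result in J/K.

ΔS = nC_p ln(T₂/T₁) − nR ln(P₂/P₁), with C_p = 7R/2 = 29.1 J mol⁻¹ K⁻¹ for a diatomic ideal gas.
ΔS = 1.02 × [29.1 × ln(341/408) − 8.314 × ln(1240/321)] = -16.8 J/K.

ΔS = -16.8 J/K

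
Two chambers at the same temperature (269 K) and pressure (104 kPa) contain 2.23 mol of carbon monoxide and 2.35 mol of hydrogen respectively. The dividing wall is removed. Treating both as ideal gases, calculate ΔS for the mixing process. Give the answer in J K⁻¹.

Mole fractions: x_A = 2.23/4.58 = 0.487, x_B = 0.513.
ΔS_mix = −R(n_A ln x_A + n_B ln x_B) = −8.314 × (2.23 ln 0.487 + 2.35 ln 0.513) = 26.4 J/K.

ΔS_mix = 26.4 J/K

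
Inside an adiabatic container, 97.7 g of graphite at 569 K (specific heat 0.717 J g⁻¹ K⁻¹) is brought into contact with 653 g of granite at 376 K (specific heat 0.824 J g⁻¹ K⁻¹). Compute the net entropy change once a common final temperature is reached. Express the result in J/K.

Energy balance: T_f = (m₁c₁T₁ + m₂c₂T₂)/(m₁c₁ + m₂c₂) = 398.23 K.
ΔS₁ = m₁c₁ ln(T_f/T₁) = 70.0509 × ln(398.23/569) = -25 J/K.
ΔS₂ = m₂c₂ ln(T_f/T₂) = 538.072 × ln(398.23/376) = 30.91 J/K.
ΔS_total = -25 + 30.91 = 5.91 J/K.

ΔS_total = 5.91 J/K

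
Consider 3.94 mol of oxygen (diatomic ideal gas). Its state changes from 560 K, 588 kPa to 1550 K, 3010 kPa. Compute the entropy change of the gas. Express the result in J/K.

ΔS = 63.2 J/K

ΔS = nC_p ln(T₂/T₁) − nR ln(P₂/P₁), with C_p = 7R/2 = 29.1 J mol⁻¹ K⁻¹ for a diatomic ideal gas.
ΔS = 3.94 × [29.1 × ln(1550/560) − 8.314 × ln(3010/588)] = 63.2 J/K.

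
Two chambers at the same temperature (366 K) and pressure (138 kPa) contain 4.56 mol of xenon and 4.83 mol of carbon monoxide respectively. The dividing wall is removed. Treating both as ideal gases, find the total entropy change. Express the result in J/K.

Mole fractions: x_A = 4.56/9.39 = 0.486, x_B = 0.514.
ΔS_mix = −R(n_A ln x_A + n_B ln x_B) = −8.314 × (4.56 ln 0.486 + 4.83 ln 0.514) = 54.1 J/K.

ΔS_mix = 54.1 J/K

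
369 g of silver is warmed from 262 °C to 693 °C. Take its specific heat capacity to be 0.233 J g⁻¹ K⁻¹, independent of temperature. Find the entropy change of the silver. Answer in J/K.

In kelvin: T₁ = 535.15 K, T₂ = 966.15 K. ΔS = ∫dQ_rev/T = m c ln(T₂/T₁) = 369 × 0.233 × ln(966.15/535.15) = 50.8 J/K.

ΔS = 50.8 J/K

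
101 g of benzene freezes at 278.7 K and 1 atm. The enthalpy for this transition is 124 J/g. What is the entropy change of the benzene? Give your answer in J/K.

Heat released by the substance: Q = −mL = −101 × 124 = −12524 J.
At constant T, ΔS = Q_rev/T = −12524 / 278.7 = -44.9 J/K.

ΔS = -44.9 J/K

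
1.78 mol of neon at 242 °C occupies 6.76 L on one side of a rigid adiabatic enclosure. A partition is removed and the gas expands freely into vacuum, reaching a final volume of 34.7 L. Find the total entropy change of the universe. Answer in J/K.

For an ideal gas in free expansion Q = 0 and W = 0, so T is unchanged.
Entropy is a state function; using a reversible isothermal path, ΔS_gas = nR ln(V₂/V₁) = 1.78 × 8.314 × ln(34.7/6.76) = 24.2 J/K.
The insulated surroundings exchange no heat, so ΔS_surr = 0 and ΔS_universe = ΔS_gas.

ΔS_universe = 24.2 J/K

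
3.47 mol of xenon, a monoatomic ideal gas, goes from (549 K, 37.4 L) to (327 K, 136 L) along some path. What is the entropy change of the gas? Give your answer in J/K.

Entropy is a state function: ΔS = nC_V ln(T₂/T₁) + nR ln(V₂/V₁), with C_V = 3R/2 = 12.47 J mol⁻¹ K⁻¹ for a monoatomic ideal gas.
ΔS = 3.47 × [12.47 × ln(327/549) + 8.314 × ln(136/37.4)] = 14.8 J/K.

ΔS = 14.8 J/K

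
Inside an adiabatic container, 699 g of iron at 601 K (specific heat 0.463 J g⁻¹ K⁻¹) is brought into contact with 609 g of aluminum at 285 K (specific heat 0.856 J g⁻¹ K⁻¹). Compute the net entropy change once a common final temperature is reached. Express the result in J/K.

ΔS_total = 57.6 J/K

Energy balance: T_f = (m₁c₁T₁ + m₂c₂T₂)/(m₁c₁ + m₂c₂) = 406.04 K.
ΔS₁ = m₁c₁ ln(T_f/T₁) = 323.637 × ln(406.04/601) = -126.9 J/K.
ΔS₂ = m₂c₂ ln(T_f/T₂) = 521.304 × ln(406.04/285) = 184.5 J/K.
ΔS_total = -126.9 + 184.5 = 57.6 J/K.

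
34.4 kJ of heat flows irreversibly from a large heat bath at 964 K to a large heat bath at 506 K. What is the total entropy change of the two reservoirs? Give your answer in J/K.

ΔS_total = 32.3 J/K

ΔS_hot = −Q/T_H = −34400/964 = -35.68 J/K and ΔS_cold = +Q/T_C = 34400/506 = 67.98 J/K.
ΔS_total = -35.68 + 67.98 = 32.3 J/K, positive as the second law requires.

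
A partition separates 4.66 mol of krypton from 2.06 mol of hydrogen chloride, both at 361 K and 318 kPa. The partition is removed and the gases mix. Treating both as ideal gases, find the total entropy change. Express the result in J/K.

Mole fractions: x_A = 4.66/6.72 = 0.693, x_B = 0.307.
ΔS_mix = −R(n_A ln x_A + n_B ln x_B) = −8.314 × (4.66 ln 0.693 + 2.06 ln 0.307) = 34.4 J/K.

ΔS_mix = 34.4 J/K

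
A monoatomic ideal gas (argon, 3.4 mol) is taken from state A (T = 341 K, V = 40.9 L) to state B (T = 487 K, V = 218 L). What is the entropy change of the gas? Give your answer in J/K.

ΔS = 62.4 J/K

Entropy is a state function: ΔS = nC_V ln(T₂/T₁) + nR ln(V₂/V₁), with C_V = 3R/2 = 12.47 J mol⁻¹ K⁻¹ for a monoatomic ideal gas.
ΔS = 3.4 × [12.47 × ln(487/341) + 8.314 × ln(218/40.9)] = 62.4 J/K.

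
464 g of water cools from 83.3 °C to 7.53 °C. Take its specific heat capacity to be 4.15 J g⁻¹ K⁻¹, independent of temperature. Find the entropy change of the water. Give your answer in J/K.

ΔS = -460 J/K

In kelvin: T₁ = 356.45 K, T₂ = 280.68 K. ΔS = ∫dQ_rev/T = m c ln(T₂/T₁) = 464 × 4.15 × ln(280.68/356.45) = -460 J/K.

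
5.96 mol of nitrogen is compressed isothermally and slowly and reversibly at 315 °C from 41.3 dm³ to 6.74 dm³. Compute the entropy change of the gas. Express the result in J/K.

ΔS_gas = -89.8 J/K

For an isothermal ideal gas ΔS_gas = nR ln(V₂/V₁) = 5.96 × 8.314 × ln(6.74/41.3) = -89.8 J/K.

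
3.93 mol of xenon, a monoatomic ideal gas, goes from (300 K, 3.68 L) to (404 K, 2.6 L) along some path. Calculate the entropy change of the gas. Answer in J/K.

Entropy is a state function: ΔS = nC_V ln(T₂/T₁) + nR ln(V₂/V₁), with C_V = 3R/2 = 12.47 J mol⁻¹ K⁻¹ for a monoatomic ideal gas.
ΔS = 3.93 × [12.47 × ln(404/300) + 8.314 × ln(2.6/3.68)] = 3.24 J/K.

ΔS = 3.24 J/K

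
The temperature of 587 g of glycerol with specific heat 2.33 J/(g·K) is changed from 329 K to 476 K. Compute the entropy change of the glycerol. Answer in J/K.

ΔS = ∫dQ_rev/T = m c ln(T₂/T₁) = 587 × 2.33 × ln(476/329) = 505 J/K.

ΔS = 505 J/K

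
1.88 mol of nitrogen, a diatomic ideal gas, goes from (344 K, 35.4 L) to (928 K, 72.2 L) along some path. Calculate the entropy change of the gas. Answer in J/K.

ΔS = 49.9 J/K

Entropy is a state function: ΔS = nC_V ln(T₂/T₁) + nR ln(V₂/V₁), with C_V = 5R/2 = 20.79 J mol⁻¹ K⁻¹ for a diatomic ideal gas.
ΔS = 1.88 × [20.79 × ln(928/344) + 8.314 × ln(72.2/35.4)] = 49.9 J/K.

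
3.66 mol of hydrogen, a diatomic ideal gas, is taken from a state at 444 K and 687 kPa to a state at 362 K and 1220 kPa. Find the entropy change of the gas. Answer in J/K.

ΔS = -39.2 J/K

ΔS = nC_p ln(T₂/T₁) − nR ln(P₂/P₁), with C_p = 7R/2 = 29.1 J mol⁻¹ K⁻¹ for a diatomic ideal gas.
ΔS = 3.66 × [29.1 × ln(362/444) − 8.314 × ln(1220/687)] = -39.2 J/K.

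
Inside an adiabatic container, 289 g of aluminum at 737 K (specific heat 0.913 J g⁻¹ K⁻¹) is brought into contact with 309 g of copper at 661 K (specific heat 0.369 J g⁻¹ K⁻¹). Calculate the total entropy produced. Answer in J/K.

Energy balance: T_f = (m₁c₁T₁ + m₂c₂T₂)/(m₁c₁ + m₂c₂) = 714.07 K.
ΔS₁ = m₁c₁ ln(T_f/T₁) = 263.857 × ln(714.07/737) = -8.3405 J/K.
ΔS₂ = m₂c₂ ln(T_f/T₂) = 114.021 × ln(714.07/661) = 8.8052 J/K.
ΔS_total = -8.3405 + 8.8052 = 0.465 J/K.

ΔS_total = 0.465 J/K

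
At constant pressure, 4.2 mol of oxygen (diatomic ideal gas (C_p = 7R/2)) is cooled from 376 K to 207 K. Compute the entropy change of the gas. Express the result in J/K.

At constant pressure, ΔS = nC_p ln(T₂/T₁) with C_p = 7R/2 = 29.1 J mol⁻¹ K⁻¹.
ΔS = 4.2 × 29.1 × ln(207/376) = -72.9 J/K.

ΔS = -72.9 J/K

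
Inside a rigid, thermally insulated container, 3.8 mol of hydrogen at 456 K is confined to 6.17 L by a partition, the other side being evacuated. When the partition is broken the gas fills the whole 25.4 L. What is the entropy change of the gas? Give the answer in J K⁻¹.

For an ideal gas in free expansion Q = 0 and W = 0, so T is unchanged.
Entropy is a state function; using a reversible isothermal path, ΔS_gas = nR ln(V₂/V₁) = 3.8 × 8.314 × ln(25.4/6.17) = 44.7 J/K.

ΔS_gas = 44.7 J/K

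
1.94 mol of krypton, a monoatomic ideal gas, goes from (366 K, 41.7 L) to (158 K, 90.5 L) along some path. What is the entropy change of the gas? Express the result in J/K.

ΔS = -7.83 J/K

Entropy is a state function: ΔS = nC_V ln(T₂/T₁) + nR ln(V₂/V₁), with C_V = 3R/2 = 12.47 J mol⁻¹ K⁻¹ for a monoatomic ideal gas.
ΔS = 1.94 × [12.47 × ln(158/366) + 8.314 × ln(90.5/41.7)] = -7.83 J/K.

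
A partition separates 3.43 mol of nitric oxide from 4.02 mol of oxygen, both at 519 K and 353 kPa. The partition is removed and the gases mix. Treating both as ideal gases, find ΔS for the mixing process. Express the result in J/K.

ΔS_mix = 42.7 J/K

Mole fractions: x_A = 3.43/7.45 = 0.46, x_B = 0.54.
ΔS_mix = −R(n_A ln x_A + n_B ln x_B) = −8.314 × (3.43 ln 0.46 + 4.02 ln 0.54) = 42.7 J/K.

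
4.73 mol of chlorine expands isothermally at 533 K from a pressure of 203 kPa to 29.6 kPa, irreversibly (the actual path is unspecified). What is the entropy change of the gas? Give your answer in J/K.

ΔS_gas = 75.7 J/K

Entropy is a state function, so ΔS_gas depends only on the end states.
For an isothermal ideal gas ΔS_gas = nR ln(P₁/P₂) = 4.73 × 8.314 × ln(203/29.6) = 75.7 J/K.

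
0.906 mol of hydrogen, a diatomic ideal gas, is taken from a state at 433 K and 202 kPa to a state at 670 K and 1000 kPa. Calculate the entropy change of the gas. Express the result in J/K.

ΔS = -0.539 J/K

ΔS = nC_p ln(T₂/T₁) − nR ln(P₂/P₁), with C_p = 7R/2 = 29.1 J mol⁻¹ K⁻¹ for a diatomic ideal gas.
ΔS = 0.906 × [29.1 × ln(670/433) − 8.314 × ln(1000/202)] = -0.539 J/K.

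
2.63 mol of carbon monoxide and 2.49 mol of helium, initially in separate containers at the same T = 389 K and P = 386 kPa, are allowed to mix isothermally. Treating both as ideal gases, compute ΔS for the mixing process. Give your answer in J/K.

ΔS_mix = 29.5 J/K

Mole fractions: x_A = 2.63/5.12 = 0.514, x_B = 0.486.
ΔS_mix = −R(n_A ln x_A + n_B ln x_B) = −8.314 × (2.63 ln 0.514 + 2.49 ln 0.486) = 29.5 J/K.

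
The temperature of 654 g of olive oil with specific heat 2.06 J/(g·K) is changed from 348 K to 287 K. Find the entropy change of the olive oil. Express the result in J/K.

ΔS = ∫dQ_rev/T = m c ln(T₂/T₁) = 654 × 2.06 × ln(287/348) = -260 J/K.

ΔS = -260 J/K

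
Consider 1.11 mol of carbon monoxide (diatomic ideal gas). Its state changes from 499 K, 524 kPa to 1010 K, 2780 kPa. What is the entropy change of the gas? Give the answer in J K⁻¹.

ΔS = nC_p ln(T₂/T₁) − nR ln(P₂/P₁), with C_p = 7R/2 = 29.1 J mol⁻¹ K⁻¹ for a diatomic ideal gas.
ΔS = 1.11 × [29.1 × ln(1010/499) − 8.314 × ln(2780/524)] = 7.37 J/K.

ΔS = 7.37 J/K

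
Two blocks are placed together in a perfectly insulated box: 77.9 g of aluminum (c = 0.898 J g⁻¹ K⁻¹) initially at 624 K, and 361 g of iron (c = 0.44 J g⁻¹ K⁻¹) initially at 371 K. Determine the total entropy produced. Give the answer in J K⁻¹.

ΔS_total = 6.96 J/K

Energy balance: T_f = (m₁c₁T₁ + m₂c₂T₂)/(m₁c₁ + m₂c₂) = 448.36 K.
ΔS₁ = m₁c₁ ln(T_f/T₁) = 69.9542 × ln(448.36/624) = -23.12 J/K.
ΔS₂ = m₂c₂ ln(T_f/T₂) = 158.84 × ln(448.36/371) = 30.08 J/K.
ΔS_total = -23.12 + 30.08 = 6.96 J/K.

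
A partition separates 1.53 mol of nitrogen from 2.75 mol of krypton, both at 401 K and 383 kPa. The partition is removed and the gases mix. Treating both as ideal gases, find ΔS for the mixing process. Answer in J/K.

Mole fractions: x_A = 1.53/4.28 = 0.357, x_B = 0.643.
ΔS_mix = −R(n_A ln x_A + n_B ln x_B) = −8.314 × (1.53 ln 0.357 + 2.75 ln 0.643) = 23.2 J/K.

ΔS_mix = 23.2 J/K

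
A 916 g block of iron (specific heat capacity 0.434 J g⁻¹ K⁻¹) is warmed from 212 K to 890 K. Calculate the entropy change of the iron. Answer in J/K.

ΔS = ∫dQ_rev/T = m c ln(T₂/T₁) = 916 × 0.434 × ln(890/212) = 570 J/K.

ΔS = 570 J/K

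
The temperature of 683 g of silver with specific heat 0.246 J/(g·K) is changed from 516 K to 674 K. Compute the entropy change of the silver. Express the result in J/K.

ΔS = 44.9 J/K

ΔS = ∫dQ_rev/T = m c ln(T₂/T₁) = 683 × 0.246 × ln(674/516) = 44.9 J/K.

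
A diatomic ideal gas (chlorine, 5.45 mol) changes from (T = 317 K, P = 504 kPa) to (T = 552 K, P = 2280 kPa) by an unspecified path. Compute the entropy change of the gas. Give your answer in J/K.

ΔS = nC_p ln(T₂/T₁) − nR ln(P₂/P₁), with C_p = 7R/2 = 29.1 J mol⁻¹ K⁻¹ for a diatomic ideal gas.
ΔS = 5.45 × [29.1 × ln(552/317) − 8.314 × ln(2280/504)] = 19.6 J/K.

ΔS = 19.6 J/K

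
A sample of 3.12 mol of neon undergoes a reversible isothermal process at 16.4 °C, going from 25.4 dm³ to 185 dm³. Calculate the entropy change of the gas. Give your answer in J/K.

For an isothermal ideal gas ΔS_gas = nR ln(V₂/V₁) = 3.12 × 8.314 × ln(185/25.4) = 51.5 J/K.

ΔS_gas = 51.5 J/K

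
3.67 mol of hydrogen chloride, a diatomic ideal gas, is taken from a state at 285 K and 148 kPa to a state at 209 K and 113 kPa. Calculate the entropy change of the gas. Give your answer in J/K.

ΔS = -24.9 J/K

ΔS = nC_p ln(T₂/T₁) − nR ln(P₂/P₁), with C_p = 7R/2 = 29.1 J mol⁻¹ K⁻¹ for a diatomic ideal gas.
ΔS = 3.67 × [29.1 × ln(209/285) − 8.314 × ln(113/148)] = -24.9 J/K.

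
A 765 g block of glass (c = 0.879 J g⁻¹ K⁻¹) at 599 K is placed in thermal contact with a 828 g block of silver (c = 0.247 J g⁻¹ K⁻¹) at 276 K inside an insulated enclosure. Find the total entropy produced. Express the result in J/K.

ΔS_total = 40.6 J/K

Energy balance: T_f = (m₁c₁T₁ + m₂c₂T₂)/(m₁c₁ + m₂c₂) = 523.67 K.
ΔS₁ = m₁c₁ ln(T_f/T₁) = 672.435 × ln(523.67/599) = -90.37 J/K.
ΔS₂ = m₂c₂ ln(T_f/T₂) = 204.516 × ln(523.67/276) = 131 J/K.
ΔS_total = -90.37 + 131 = 40.6 J/K.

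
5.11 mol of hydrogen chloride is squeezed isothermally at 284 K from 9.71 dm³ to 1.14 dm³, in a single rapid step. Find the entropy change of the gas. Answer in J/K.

ΔS_gas = -91 J/K

Entropy is a state function, so ΔS_gas depends only on the end states.
For an isothermal ideal gas ΔS_gas = nR ln(V₂/V₁) = 5.11 × 8.314 × ln(1.14/9.71) = -91 J/K.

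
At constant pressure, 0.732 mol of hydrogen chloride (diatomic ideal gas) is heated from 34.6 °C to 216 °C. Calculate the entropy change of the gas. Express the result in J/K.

ΔS = 9.87 J/K

In kelvin: T₁ = 307.75 K, T₂ = 489.15 K. At constant pressure, ΔS = nC_p ln(T₂/T₁) with C_p = 7R/2 = 29.1 J mol⁻¹ K⁻¹.
ΔS = 0.732 × 29.1 × ln(489.15/307.75) = 9.87 J/K.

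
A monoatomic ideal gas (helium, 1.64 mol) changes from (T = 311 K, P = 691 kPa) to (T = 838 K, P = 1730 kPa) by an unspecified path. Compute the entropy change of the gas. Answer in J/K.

ΔS = 21.3 J/K

ΔS = nC_p ln(T₂/T₁) − nR ln(P₂/P₁), with C_p = 5R/2 = 20.79 J mol⁻¹ K⁻¹ for a monoatomic ideal gas.
ΔS = 1.64 × [20.79 × ln(838/311) − 8.314 × ln(1730/691)] = 21.3 J/K.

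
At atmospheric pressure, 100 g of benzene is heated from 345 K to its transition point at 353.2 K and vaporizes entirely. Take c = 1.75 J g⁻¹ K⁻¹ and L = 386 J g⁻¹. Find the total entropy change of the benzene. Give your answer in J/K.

ΔS = 113 J/K

Warming step: ΔS₁ = m c ln(T_tr/T_i) = 100 × 1.75 × ln(353.2/345) = 4.111 J/K.
Phase change: ΔS₂ = +mL/T_tr = 100 × 386 / 353.2 = 109.3 J/K.
ΔS_total = (4.111) + (109.3) = 113 J/K.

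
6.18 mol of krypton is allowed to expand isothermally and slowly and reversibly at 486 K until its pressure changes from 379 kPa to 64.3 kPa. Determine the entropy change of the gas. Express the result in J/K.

For an isothermal ideal gas ΔS_gas = nR ln(P₁/P₂) = 6.18 × 8.314 × ln(379/64.3) = 91.1 J/K.

ΔS_gas = 91.1 J/K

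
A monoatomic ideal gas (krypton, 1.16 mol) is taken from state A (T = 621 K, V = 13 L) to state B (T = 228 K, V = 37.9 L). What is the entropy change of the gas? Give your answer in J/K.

Entropy is a state function: ΔS = nC_V ln(T₂/T₁) + nR ln(V₂/V₁), with C_V = 3R/2 = 12.47 J mol⁻¹ K⁻¹ for a monoatomic ideal gas.
ΔS = 1.16 × [12.47 × ln(228/621) + 8.314 × ln(37.9/13)] = -4.18 J/K.

ΔS = -4.18 J/K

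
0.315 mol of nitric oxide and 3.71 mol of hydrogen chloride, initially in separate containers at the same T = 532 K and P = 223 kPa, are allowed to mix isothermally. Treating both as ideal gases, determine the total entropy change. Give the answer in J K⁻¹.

ΔS_mix = 9.19 J/K

Mole fractions: x_A = 0.315/4.03 = 0.0783, x_B = 0.922.
ΔS_mix = −R(n_A ln x_A + n_B ln x_B) = −8.314 × (0.315 ln 0.0783 + 3.71 ln 0.922) = 9.19 J/K.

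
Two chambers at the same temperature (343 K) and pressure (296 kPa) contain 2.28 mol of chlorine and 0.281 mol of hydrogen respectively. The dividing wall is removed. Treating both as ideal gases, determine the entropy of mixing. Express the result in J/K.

ΔS_mix = 7.37 J/K

Mole fractions: x_A = 2.28/2.56 = 0.89, x_B = 0.11.
ΔS_mix = −R(n_A ln x_A + n_B ln x_B) = −8.314 × (2.28 ln 0.89 + 0.281 ln 0.11) = 7.37 J/K.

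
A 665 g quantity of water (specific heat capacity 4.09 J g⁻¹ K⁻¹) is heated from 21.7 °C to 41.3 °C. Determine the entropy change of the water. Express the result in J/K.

In kelvin: T₁ = 294.85 K, T₂ = 314.45 K. ΔS = ∫dQ_rev/T = m c ln(T₂/T₁) = 665 × 4.09 × ln(314.45/294.85) = 175 J/K.

ΔS = 175 J/K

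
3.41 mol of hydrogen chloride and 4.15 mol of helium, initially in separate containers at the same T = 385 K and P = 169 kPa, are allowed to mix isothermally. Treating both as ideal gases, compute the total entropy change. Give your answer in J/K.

Mole fractions: x_A = 3.41/7.56 = 0.451, x_B = 0.549.
ΔS_mix = −R(n_A ln x_A + n_B ln x_B) = −8.314 × (3.41 ln 0.451 + 4.15 ln 0.549) = 43.3 J/K.

ΔS_mix = 43.3 J/K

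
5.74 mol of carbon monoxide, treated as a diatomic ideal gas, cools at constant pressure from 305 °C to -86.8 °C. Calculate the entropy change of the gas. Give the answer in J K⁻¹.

In kelvin: T₁ = 578.15 K, T₂ = 186.35 K. At constant pressure, ΔS = nC_p ln(T₂/T₁) with C_p = 7R/2 = 29.1 J mol⁻¹ K⁻¹.
ΔS = 5.74 × 29.1 × ln(186.35/578.15) = -189 J/K.

ΔS = -189 J/K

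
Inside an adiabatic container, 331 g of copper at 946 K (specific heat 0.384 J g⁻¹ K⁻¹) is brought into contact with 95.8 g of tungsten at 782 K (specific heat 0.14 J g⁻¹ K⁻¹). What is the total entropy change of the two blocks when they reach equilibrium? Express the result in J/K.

ΔS_total = 0.209 J/K

Energy balance: T_f = (m₁c₁T₁ + m₂c₂T₂)/(m₁c₁ + m₂c₂) = 930.35 K.
ΔS₁ = m₁c₁ ln(T_f/T₁) = 127.104 × ln(930.35/946) = -2.121 J/K.
ΔS₂ = m₂c₂ ln(T_f/T₂) = 13.412 × ln(930.35/782) = 2.33 J/K.
ΔS_total = -2.121 + 2.33 = 0.209 J/K.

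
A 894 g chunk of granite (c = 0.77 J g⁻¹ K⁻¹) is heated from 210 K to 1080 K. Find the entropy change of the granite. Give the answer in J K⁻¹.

ΔS = ∫dQ_rev/T = m c ln(T₂/T₁) = 894 × 0.77 × ln(1080/210) = 1130 J/K.

ΔS = 1130 J/K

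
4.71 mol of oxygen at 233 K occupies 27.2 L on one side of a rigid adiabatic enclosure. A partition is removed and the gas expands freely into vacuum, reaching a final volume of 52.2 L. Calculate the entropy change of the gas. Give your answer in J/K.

For an ideal gas in free expansion Q = 0 and W = 0, so T is unchanged.
Entropy is a state function; using a reversible isothermal path, ΔS_gas = nR ln(V₂/V₁) = 4.71 × 8.314 × ln(52.2/27.2) = 25.5 J/K.

ΔS_gas = 25.5 J/K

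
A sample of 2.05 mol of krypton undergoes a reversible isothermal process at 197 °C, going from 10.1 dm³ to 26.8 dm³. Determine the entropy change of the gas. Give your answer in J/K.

For an isothermal ideal gas ΔS_gas = nR ln(V₂/V₁) = 2.05 × 8.314 × ln(26.8/10.1) = 16.6 J/K.

ΔS_gas = 16.6 J/K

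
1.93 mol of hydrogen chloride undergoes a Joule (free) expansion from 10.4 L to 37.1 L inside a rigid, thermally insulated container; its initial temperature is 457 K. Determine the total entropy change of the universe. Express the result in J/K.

ΔS_universe = 20.4 J/K

For an ideal gas in free expansion Q = 0 and W = 0, so T is unchanged.
Entropy is a state function; using a reversible isothermal path, ΔS_gas = nR ln(V₂/V₁) = 1.93 × 8.314 × ln(37.1/10.4) = 20.4 J/K.
The insulated surroundings exchange no heat, so ΔS_surr = 0 and ΔS_universe = ΔS_gas.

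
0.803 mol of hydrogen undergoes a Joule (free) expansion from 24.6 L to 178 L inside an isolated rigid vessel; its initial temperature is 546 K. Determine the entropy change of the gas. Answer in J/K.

For an ideal gas in free expansion Q = 0 and W = 0, so T is unchanged.
Entropy is a state function; using a reversible isothermal path, ΔS_gas = nR ln(V₂/V₁) = 0.803 × 8.314 × ln(178/24.6) = 13.2 J/K.

ΔS_gas = 13.2 J/K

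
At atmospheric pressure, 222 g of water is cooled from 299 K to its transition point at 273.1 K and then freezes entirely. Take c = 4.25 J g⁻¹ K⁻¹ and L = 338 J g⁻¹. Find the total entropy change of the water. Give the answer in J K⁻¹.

ΔS = -360 J/K

Cooling step: ΔS₁ = m c ln(T_tr/T_i) = 222 × 4.25 × ln(273.1/299) = -85.49 J/K.
Phase change: ΔS₂ = −mL/T_tr = −222 × 338 / 273.1 = -274.8 J/K.
ΔS_total = (-85.49) + (-274.8) = -360 J/K.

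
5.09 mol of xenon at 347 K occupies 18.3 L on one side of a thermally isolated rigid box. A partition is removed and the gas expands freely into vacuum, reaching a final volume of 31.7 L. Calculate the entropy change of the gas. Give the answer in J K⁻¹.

ΔS_gas = 23.3 J/K

No heat is exchanged and no work is done, so the ideal-gas temperature stays constant.
Entropy is a state function; using a reversible isothermal path, ΔS_gas = nR ln(V₂/V₁) = 5.09 × 8.314 × ln(31.7/18.3) = 23.3 J/K.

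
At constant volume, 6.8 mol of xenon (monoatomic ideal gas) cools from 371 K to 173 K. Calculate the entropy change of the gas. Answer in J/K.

At constant volume, ΔS = nC_V ln(T₂/T₁) with C_V = 3R/2 = 12.47 J mol⁻¹ K⁻¹.
ΔS = 6.8 × 12.47 × ln(173/371) = -64.7 J/K.

ΔS = -64.7 J/K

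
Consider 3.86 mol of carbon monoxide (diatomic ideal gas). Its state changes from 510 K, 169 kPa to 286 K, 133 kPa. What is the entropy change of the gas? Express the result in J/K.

ΔS = nC_p ln(T₂/T₁) − nR ln(P₂/P₁), with C_p = 7R/2 = 29.1 J mol⁻¹ K⁻¹ for a diatomic ideal gas.
ΔS = 3.86 × [29.1 × ln(286/510) − 8.314 × ln(133/169)] = -57.3 J/K.

ΔS = -57.3 J/K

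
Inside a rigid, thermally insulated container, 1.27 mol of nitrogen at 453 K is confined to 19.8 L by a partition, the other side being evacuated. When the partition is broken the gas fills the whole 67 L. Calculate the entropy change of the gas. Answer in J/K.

No heat is exchanged and no work is done, so the ideal-gas temperature stays constant.
Entropy is a state function; using a reversible isothermal path, ΔS_gas = nR ln(V₂/V₁) = 1.27 × 8.314 × ln(67/19.8) = 12.9 J/K.

ΔS_gas = 12.9 J/K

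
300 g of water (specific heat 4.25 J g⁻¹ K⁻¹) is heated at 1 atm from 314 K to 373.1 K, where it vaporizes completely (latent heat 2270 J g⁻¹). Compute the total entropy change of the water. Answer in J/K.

Warming step: ΔS₁ = m c ln(T_tr/T_i) = 300 × 4.25 × ln(373.1/314) = 219.88 J/K.
Phase change: ΔS₂ = +mL/T_tr = 300 × 2270 / 373.1 = 1825.2 J/K.
ΔS_total = (219.88) + (1825.2) = 2050 J/K.

ΔS = 2050 J/K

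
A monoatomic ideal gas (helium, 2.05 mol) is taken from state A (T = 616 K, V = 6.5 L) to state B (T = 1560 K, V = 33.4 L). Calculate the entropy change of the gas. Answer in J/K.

Entropy is a state function: ΔS = nC_V ln(T₂/T₁) + nR ln(V₂/V₁), with C_V = 3R/2 = 12.47 J mol⁻¹ K⁻¹ for a monoatomic ideal gas.
ΔS = 2.05 × [12.47 × ln(1560/616) + 8.314 × ln(33.4/6.5)] = 51.7 J/K.

ΔS = 51.7 J/K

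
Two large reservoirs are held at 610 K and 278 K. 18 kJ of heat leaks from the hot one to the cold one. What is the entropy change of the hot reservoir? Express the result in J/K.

The hot reservoir loses heat Q, so ΔS_hot = −Q/T_H = −18000/610 = -29.5 J/K.

ΔS_hot = -29.5 J/K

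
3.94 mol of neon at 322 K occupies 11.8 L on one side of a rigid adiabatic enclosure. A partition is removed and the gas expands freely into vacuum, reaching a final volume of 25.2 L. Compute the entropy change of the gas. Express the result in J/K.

For an ideal gas in free expansion Q = 0 and W = 0, so T is unchanged.
Entropy is a state function; using a reversible isothermal path, ΔS_gas = nR ln(V₂/V₁) = 3.94 × 8.314 × ln(25.2/11.8) = 24.9 J/K.

ΔS_gas = 24.9 J/K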